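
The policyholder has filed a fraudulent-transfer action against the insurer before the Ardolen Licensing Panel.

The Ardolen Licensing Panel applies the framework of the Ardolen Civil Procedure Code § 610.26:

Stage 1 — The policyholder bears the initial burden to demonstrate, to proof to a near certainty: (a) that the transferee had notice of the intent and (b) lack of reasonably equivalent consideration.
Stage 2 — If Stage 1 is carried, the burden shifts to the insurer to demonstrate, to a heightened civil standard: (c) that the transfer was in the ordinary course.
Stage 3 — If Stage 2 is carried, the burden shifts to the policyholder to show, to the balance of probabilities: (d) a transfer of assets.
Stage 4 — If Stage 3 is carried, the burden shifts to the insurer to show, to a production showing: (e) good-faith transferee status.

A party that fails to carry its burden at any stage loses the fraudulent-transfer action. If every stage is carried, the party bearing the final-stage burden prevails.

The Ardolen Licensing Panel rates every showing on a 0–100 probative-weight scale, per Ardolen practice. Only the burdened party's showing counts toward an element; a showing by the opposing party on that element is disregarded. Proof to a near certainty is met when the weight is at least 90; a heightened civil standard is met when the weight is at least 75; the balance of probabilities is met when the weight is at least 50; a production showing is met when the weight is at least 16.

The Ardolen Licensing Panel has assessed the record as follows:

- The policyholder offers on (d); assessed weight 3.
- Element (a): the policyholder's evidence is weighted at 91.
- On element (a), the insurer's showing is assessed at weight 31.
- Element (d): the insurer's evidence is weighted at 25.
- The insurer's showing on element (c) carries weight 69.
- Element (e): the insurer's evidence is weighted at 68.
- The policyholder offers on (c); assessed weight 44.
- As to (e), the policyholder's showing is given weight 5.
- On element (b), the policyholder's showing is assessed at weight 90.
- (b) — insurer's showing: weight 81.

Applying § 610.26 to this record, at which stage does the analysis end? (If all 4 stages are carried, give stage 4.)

At Stage 1 the policyholder must meet proof to a near certainty (weight is at least 90): on (a) the weight is 91 (the insurer's 31 is given no effect), which does reach 90, so (a) meets the standard; on (b) the weight is 90 (the insurer's 81 is given no effect), ≥ 90, so (b) meets the standard.
  All elements met. The burden passes to the insurer.
At Stage 2 the insurer must meet a heightened civil standard (weight is at least 75): on (c) the weight is 69 (the policyholder's 44 is given no effect), < 75, so (c) does not meet the standard.
  The insurer does not carry Stage 2.
So the policyholder prevails.

stage 2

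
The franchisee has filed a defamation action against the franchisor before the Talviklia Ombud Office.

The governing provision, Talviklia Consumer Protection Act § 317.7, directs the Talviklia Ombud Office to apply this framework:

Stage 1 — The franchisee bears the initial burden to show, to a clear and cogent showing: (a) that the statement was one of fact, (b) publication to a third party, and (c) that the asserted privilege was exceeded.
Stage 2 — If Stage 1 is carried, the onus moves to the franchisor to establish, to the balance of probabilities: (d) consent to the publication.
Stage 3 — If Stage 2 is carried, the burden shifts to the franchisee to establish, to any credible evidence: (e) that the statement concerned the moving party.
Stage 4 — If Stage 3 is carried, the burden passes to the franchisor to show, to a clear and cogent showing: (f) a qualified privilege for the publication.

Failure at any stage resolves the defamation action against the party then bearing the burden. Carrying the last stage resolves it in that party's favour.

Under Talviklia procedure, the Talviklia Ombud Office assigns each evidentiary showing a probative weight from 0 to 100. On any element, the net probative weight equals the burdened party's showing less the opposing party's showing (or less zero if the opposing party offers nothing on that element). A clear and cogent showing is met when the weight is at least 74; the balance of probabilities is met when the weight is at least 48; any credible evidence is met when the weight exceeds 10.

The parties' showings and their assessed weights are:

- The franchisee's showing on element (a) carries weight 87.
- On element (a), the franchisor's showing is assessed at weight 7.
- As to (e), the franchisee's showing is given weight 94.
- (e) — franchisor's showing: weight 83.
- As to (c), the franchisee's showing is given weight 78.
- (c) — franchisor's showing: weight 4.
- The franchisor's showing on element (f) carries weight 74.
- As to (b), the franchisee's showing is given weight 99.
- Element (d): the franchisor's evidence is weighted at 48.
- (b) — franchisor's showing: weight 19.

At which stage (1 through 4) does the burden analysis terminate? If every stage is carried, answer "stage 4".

stage 4

Stage 1 — burden on franchisee; standard: a clear and cogent showing (weight is at least 74).
    (a): 87 − 7 = 80 ≥ 74 [met]
    (b): 99 − 19 = 80 ≥ 74 [met]
    (c): 78 − 4 = 74 ≥ 74 [met]
  Stage 1 carried; the burden shifts to the franchisor.
Stage 2 — burden on franchisor; standard: the balance of probabilities (weight is at least 48).
    (d): 48 ≥ 48 [met]
  All elements met. The burden passes to the franchisee.
Stage 3 — burden on franchisee; standard: any credible evidence (weight exceeds 10).
    (e): 94 − 83 = 11 > 10 [met]
  All elements met. The burden passes to the franchisor.
Stage 4 — burden on franchisor; standard: a clear and cogent showing (weight is at least 74).
    (f): 74 ≥ 74 [met]
  Stage 4 carried; the final stage is satisfied.
With every stage satisfied, the franchisor prevails.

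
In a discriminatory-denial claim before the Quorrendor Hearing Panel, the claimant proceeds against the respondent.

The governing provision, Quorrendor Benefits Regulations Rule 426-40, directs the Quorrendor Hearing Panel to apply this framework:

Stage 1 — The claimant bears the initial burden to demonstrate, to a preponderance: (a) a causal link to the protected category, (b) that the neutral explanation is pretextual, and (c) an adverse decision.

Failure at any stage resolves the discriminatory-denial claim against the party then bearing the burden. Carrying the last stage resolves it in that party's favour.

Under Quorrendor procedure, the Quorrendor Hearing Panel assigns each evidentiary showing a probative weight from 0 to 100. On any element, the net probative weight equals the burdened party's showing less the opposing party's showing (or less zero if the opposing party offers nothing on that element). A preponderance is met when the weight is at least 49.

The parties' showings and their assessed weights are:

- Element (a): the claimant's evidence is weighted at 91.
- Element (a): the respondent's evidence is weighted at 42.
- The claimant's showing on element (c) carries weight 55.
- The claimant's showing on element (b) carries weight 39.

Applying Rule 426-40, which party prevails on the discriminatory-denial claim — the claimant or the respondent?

Stage 1 — burden on claimant; standard: a preponderance (weight is at least 49).
    (a): 91 − 42 = 49 ≥ 49 [met]
    (b): 39 < 49 [not met]
    (c): 55 ≥ 49 [met]
  The claimant does not carry Stage 1.
The analysis ends at Stage 1; the respondent prevails.

respondent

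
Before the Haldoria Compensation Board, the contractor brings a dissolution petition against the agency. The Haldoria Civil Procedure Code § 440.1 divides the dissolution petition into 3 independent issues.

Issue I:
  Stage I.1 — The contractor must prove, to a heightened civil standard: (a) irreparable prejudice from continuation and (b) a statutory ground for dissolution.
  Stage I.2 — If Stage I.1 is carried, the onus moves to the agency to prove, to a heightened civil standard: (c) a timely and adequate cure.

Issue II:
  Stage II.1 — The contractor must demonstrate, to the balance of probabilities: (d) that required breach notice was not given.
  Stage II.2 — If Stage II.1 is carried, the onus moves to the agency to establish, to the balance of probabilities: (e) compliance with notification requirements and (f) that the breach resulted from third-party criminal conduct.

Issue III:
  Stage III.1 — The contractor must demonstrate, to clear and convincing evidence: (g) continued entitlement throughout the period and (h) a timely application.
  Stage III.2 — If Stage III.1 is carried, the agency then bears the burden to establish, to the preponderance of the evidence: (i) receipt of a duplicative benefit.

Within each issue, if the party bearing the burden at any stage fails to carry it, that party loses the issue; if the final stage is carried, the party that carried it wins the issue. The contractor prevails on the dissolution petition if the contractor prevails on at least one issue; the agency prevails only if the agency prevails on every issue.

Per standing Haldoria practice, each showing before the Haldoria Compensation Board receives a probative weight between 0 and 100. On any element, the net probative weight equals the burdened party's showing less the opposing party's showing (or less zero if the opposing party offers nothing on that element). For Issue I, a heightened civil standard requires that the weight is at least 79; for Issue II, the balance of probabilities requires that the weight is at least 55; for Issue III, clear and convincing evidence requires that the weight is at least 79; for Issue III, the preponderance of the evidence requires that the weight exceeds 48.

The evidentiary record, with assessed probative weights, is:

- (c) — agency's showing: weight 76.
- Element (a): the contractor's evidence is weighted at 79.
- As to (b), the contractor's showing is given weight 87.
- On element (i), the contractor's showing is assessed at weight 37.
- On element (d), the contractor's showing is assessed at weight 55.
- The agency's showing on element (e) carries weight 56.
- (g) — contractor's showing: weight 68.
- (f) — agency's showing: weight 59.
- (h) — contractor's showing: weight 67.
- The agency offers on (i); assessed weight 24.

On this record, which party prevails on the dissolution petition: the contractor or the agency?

— Issue I —
At Stage I.1 the contractor must meet a heightened civil standard (weight is at least 79): on (a) the weight is 79, which does reach 79, so (a) meets the standard; on (b) the weight is 87, which does reach 79, so (b) meets the standard.
  The contractor carries Stage I.1; the agency now bears the burden.
At Stage I.2 the agency must meet a heightened civil standard (weight is at least 79): on (c) the weight is 76, which does not reach 79, so (c) does not meet the standard.
  Not every element is met, so the agency fails to carry Stage I.2.
The contractor prevails on this issue.
— Issue II —
Stage II.1 (contractor, the balance of probabilities, weight is at least 55): (d) 55 ≥ 55 — meets.
  The contractor carries Stage II.1; the agency now bears the burden.
Stage II.2 (agency, the balance of probabilities, weight is at least 55): (e) 56 ≥ 55 — meets; (f) 59 ≥ 55 — meets.
  The agency carries the last stage.
With every stage satisfied, the agency prevails on this issue.
— Issue III —
Stage III.1 — burden on contractor; standard: clear and convincing evidence (weight is at least 79).
    (g): 68 < 79 [not met]
    (h): 67 < 79 [not met]
  Not every element is met, so the contractor fails to carry Stage III.1.
So the agency prevails on this issue.
Per-issue: Issue I → contractor; Issue II → agency; Issue III → agency. The contractor must prevail on at least one issue; overall, the contractor prevails.

contractor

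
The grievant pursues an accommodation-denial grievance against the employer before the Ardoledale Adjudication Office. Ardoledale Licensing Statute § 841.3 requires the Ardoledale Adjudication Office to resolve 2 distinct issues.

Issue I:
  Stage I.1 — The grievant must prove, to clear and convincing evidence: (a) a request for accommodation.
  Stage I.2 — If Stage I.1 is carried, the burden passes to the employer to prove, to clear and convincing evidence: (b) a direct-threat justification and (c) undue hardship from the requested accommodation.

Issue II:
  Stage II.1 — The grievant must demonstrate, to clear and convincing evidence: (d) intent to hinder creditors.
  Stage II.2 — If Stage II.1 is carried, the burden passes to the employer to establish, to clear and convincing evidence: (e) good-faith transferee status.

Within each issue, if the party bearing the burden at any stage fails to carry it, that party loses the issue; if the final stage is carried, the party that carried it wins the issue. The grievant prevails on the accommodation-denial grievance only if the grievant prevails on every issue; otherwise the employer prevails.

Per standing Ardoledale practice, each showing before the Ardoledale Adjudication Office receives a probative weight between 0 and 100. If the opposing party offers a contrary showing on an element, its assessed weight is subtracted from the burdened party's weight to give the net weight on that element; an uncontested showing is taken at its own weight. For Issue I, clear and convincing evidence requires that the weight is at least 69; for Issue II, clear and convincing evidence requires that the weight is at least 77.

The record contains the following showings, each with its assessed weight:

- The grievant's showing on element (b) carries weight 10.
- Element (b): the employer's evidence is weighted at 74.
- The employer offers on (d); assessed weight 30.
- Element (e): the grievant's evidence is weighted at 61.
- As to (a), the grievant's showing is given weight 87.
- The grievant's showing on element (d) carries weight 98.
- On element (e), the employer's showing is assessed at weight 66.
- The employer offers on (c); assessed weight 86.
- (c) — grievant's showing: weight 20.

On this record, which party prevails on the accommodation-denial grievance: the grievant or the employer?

— Issue I —
At Stage I.1 the grievant must meet clear and convincing evidence (weight is at least 69): on (a) the weight is 87, ≥ 69, so (a) meets the standard.
  All elements met. The burden passes to the employer.
At Stage I.2 the employer must meet clear and convincing evidence (weight is at least 69): on (b) the weight is 74 less the opposing 10 gives net 64, < 69, so (b) does not meet the standard; on (c) the weight is 86 less the opposing 20 gives net 66, which does not reach 69, so (c) does not meet the standard.
  Not every element is met, so the employer fails to carry Stage I.2.
The grievant prevails on this issue.
— Issue II —
Stage II.1 (grievant, clear and convincing evidence, weight is at least 77): (d) net 98−30=68 < 77 — fails.
  Stage II.1 not carried; the grievant fails its burden.
So the employer prevails on this issue.
Per-issue: Issue I → grievant; Issue II → employer. The grievant must prevail on every issue; overall, the employer prevails.

employer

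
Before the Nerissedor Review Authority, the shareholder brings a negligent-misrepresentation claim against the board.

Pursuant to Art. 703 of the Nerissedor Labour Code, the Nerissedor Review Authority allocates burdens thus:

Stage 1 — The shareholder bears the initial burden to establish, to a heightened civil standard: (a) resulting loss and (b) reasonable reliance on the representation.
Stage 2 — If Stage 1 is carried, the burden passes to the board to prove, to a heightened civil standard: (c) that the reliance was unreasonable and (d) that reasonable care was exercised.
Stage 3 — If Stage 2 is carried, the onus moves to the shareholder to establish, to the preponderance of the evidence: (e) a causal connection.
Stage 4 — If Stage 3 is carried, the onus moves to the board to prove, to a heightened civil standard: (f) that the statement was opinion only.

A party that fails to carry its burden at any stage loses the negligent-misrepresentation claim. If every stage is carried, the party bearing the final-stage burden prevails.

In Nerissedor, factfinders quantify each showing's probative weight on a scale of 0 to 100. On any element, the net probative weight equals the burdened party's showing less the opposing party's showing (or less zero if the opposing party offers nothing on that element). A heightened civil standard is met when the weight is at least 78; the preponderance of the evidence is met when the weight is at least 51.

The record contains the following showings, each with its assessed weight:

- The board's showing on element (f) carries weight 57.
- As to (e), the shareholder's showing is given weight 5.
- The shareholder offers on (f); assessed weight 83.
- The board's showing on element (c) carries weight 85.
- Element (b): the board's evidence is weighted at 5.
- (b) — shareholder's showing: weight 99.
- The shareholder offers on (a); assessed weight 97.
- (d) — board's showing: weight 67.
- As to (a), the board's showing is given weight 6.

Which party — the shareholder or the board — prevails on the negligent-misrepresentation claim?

shareholder

At Stage 1 the shareholder must meet a heightened civil standard (weight is at least 78): on (a) the weight is 97 less the opposing 6 gives net 91, ≥ 78, so (a) meets the standard; on (b) the weight is 99 less the opposing 5 gives net 94, ≥ 78, so (b) meets the standard.
  All elements met. The burden passes to the board.
At Stage 2 the board must meet a heightened civil standard (weight is at least 78): on (c) the weight is 85, which does reach 78, so (c) meets the standard; on (d) the weight is 67, < 78, so (d) does not meet the standard.
  Not every element is met, so the board fails to carry Stage 2.
The shareholder prevails.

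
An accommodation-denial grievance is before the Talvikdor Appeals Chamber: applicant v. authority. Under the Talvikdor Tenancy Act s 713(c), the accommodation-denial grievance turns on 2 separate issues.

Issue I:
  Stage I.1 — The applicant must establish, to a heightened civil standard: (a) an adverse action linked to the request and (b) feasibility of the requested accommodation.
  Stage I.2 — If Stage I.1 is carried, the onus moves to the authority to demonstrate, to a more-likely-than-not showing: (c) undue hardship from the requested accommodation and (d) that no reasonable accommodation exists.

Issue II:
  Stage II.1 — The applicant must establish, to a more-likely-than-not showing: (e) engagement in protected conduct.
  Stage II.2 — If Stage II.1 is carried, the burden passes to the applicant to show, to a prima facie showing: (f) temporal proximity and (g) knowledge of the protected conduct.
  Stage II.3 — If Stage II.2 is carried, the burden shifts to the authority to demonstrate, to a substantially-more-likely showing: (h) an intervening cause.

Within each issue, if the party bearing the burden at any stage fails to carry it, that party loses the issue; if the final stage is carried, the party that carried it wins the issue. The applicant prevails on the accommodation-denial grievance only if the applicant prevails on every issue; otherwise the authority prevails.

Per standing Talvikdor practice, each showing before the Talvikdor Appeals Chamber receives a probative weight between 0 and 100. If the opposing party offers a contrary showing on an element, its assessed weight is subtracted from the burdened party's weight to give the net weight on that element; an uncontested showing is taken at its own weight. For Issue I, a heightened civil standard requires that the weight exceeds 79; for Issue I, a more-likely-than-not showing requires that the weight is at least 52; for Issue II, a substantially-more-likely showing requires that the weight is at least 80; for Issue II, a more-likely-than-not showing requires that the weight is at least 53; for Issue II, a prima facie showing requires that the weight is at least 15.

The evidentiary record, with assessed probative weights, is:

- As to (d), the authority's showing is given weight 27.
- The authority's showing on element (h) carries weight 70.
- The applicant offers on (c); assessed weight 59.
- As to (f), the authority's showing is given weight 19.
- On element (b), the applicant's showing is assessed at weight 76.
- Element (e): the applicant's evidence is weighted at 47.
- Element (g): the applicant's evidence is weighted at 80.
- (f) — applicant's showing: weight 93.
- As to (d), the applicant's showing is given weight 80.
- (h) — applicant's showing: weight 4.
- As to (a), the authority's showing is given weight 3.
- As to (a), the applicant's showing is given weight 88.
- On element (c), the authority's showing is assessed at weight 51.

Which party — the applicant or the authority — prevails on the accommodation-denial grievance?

authority

— Issue I —
Stage I.1 — burden on applicant; standard: a heightened civil standard (weight exceeds 79).
    (a): 88 − 3 = 85 > 79 [met]
    (b): 76 ≤ 79 [not met]
  The applicant does not carry Stage I.1.
The analysis ends at Stage I.1; the authority prevails on this issue.
— Issue II —
Stage II.1 — burden on applicant; standard: a more-likely-than-not showing (weight is at least 53).
    (e): 47 < 53 [not met]
  Stage II.1 not carried; the applicant fails its burden.
So the authority prevails on this issue.
Per-issue: Issue I → authority; Issue II → authority. The applicant must prevail on every issue; overall, the authority prevails.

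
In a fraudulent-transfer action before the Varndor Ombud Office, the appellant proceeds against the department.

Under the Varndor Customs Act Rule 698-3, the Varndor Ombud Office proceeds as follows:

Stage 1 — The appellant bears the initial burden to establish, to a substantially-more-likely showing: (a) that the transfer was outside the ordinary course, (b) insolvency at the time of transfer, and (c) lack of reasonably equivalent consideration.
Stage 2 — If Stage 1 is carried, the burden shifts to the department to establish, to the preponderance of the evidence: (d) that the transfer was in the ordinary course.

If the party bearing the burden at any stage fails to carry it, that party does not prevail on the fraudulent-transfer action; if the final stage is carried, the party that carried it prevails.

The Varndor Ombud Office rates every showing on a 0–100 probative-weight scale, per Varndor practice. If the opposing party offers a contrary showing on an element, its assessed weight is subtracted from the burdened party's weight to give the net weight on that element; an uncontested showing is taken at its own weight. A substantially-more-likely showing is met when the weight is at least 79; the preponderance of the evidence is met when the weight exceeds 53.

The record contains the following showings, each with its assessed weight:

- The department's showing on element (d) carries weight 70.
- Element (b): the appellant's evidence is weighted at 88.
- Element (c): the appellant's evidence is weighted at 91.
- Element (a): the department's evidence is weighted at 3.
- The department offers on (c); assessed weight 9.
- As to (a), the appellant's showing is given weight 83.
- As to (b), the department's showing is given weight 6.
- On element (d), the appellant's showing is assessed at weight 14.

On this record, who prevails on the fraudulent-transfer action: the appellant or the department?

department

Stage 1 (appellant, a substantially-more-likely showing, weight is at least 79): (a) net 83−3=80 ≥ 79 — meets; (b) net 88−6=82 ≥ 79 — meets; (c) net 91−9=82 ≥ 79 — meets.
  All elements met. The burden passes to the department.
Stage 2 (department, the preponderance of the evidence, weight exceeds 53): (d) net 70−14=56 > 53 — meets.
  All elements met at the final stage.
All stages carried — the department prevails.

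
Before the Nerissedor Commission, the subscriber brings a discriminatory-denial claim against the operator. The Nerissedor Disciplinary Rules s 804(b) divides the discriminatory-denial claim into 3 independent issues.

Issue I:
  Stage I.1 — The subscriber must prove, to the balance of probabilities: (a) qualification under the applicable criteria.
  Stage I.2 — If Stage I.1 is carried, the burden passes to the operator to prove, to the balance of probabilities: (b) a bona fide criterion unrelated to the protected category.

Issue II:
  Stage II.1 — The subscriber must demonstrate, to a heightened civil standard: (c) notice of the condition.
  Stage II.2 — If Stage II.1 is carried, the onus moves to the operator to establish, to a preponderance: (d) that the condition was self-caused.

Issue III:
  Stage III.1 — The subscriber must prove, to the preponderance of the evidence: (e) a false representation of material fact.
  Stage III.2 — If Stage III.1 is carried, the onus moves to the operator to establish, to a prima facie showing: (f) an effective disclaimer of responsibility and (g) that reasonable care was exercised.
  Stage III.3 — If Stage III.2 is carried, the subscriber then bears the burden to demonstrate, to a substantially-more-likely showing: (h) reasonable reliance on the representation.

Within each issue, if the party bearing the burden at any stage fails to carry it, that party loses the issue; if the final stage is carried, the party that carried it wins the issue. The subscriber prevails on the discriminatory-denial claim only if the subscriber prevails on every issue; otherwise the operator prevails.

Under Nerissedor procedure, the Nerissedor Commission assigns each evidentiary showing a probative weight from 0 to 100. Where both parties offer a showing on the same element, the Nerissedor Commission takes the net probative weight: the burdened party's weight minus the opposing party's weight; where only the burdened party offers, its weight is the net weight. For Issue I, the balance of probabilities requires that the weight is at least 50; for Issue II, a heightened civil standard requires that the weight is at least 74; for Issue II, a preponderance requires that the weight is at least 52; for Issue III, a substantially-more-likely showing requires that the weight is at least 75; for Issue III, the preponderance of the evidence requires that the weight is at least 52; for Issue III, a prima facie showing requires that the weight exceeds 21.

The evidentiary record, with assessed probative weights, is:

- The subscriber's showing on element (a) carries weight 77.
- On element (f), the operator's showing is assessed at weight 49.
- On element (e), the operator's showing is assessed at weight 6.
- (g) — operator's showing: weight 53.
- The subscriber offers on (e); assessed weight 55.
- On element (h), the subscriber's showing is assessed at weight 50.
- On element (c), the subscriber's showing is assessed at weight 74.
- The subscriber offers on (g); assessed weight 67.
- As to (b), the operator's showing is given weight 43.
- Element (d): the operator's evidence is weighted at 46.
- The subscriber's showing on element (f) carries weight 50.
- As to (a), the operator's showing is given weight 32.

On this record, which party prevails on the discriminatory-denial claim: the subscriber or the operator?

— Issue I —
Stage I.1 (subscriber, the balance of probabilities, weight is at least 50): (a) net 77−32=45 < 50 — fails.
  The subscriber does not carry Stage I.1.
So the operator prevails on this issue.
— Issue II —
Stage II.1 (subscriber, a heightened civil standard, weight is at least 74): (c) 74 ≥ 74 — meets.
  The subscriber carries Stage II.1; the operator now bears the burden.
Stage II.2 (operator, a preponderance, weight is at least 52): (d) 46 < 52 — fails.
  The operator does not carry Stage II.2.
The analysis ends at Stage II.2; the subscriber prevails on this issue.
— Issue III —
Stage III.1 (subscriber, the preponderance of the evidence, weight is at least 52): (e) net 55−6=49 < 52 — fails.
  Stage III.1 not carried; the subscriber fails its burden.
The analysis ends at Stage III.1; the operator prevails on this issue.
Per-issue: Issue I → operator; Issue II → subscriber; Issue III → operator. The subscriber must prevail on every issue; overall, the operator prevails.

operator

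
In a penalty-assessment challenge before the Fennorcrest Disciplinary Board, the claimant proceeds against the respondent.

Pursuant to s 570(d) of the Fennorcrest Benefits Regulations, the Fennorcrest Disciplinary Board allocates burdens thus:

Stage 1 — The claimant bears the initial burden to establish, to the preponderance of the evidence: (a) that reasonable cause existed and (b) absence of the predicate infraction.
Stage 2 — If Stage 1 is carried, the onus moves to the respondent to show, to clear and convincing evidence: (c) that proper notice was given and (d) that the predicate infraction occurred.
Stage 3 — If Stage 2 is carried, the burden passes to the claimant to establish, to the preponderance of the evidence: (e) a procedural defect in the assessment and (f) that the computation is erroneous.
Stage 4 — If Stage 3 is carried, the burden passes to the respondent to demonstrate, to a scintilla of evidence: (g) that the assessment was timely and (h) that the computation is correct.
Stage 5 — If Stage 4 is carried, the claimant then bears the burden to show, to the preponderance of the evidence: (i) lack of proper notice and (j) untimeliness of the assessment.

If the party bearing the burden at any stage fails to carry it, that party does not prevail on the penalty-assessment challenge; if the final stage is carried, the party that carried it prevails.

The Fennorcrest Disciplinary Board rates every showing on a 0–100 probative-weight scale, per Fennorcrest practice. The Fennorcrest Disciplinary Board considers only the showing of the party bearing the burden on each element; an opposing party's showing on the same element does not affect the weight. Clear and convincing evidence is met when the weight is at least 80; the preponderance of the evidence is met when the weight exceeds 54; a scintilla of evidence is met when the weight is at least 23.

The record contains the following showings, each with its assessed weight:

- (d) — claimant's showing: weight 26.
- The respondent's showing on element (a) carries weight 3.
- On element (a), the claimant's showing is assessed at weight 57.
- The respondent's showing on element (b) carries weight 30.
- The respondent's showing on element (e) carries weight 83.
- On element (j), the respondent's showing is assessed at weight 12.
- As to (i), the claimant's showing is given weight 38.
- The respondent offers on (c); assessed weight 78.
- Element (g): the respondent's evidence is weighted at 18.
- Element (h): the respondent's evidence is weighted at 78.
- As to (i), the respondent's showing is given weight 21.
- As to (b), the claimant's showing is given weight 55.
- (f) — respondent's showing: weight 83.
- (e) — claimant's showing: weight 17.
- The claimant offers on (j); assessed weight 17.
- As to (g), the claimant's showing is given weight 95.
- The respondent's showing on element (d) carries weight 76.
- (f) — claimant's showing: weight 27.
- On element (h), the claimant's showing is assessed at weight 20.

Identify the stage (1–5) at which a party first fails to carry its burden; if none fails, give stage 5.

At Stage 1 the claimant must meet the preponderance of the evidence (weight exceeds 54): on (a) the weight is 57 (the respondent's 3 is given no effect), > 54, so (a) meets the standard; on (b) the weight is 55 (the respondent's 30 is given no effect), which does exceed 54, so (b) meets the standard.
  All elements met. The burden passes to the respondent.
At Stage 2 the respondent must meet clear and convincing evidence (weight is at least 80): on (c) the weight is 78, which does not reach 80, so (c) does not meet the standard; on (d) the weight is 76 (the claimant's 26 is given no effect), < 80, so (d) does not meet the standard.
  The respondent does not carry Stage 2.
The analysis ends at Stage 2; the claimant prevails.

stage 2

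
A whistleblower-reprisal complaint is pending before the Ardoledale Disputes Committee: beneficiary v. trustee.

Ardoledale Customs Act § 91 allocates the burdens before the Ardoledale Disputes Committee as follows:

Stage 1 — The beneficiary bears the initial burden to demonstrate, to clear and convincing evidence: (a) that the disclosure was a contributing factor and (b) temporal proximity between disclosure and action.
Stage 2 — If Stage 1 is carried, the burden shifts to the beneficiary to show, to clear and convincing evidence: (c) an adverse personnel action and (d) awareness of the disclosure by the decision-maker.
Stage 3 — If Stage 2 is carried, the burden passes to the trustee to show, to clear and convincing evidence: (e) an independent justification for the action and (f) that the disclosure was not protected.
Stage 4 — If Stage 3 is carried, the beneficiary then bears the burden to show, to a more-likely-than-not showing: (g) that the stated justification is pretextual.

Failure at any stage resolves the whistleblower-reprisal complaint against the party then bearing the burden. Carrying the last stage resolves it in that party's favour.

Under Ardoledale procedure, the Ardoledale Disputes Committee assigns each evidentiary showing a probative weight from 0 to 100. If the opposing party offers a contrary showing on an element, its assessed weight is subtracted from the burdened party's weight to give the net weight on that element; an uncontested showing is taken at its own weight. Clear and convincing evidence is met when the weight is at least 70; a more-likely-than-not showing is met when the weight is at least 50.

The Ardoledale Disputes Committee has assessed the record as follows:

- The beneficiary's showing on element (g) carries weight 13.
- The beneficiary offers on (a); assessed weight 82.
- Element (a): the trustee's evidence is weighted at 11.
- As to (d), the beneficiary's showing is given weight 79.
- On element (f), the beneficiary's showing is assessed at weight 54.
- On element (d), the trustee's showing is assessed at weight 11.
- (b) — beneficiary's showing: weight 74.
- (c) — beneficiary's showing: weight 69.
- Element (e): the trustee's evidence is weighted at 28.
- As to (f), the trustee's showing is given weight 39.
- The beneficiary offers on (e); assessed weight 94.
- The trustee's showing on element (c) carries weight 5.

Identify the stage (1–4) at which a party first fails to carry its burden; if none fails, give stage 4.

Stage 1 — burden on beneficiary; standard: clear and convincing evidence (weight is at least 70).
    (a): 82 − 11 = 71 ≥ 70 [met]
    (b): 74 ≥ 70 [met]
  All elements met. The beneficiary retains the burden for Stage 2.
Stage 2 — burden on beneficiary; standard: clear and convincing evidence (weight is at least 70).
    (c): 69 − 5 = 64 < 70 [not met]
    (d): 79 − 11 = 68 < 70 [not met]
  The beneficiary does not carry Stage 2.
So the trustee prevails.

stage 2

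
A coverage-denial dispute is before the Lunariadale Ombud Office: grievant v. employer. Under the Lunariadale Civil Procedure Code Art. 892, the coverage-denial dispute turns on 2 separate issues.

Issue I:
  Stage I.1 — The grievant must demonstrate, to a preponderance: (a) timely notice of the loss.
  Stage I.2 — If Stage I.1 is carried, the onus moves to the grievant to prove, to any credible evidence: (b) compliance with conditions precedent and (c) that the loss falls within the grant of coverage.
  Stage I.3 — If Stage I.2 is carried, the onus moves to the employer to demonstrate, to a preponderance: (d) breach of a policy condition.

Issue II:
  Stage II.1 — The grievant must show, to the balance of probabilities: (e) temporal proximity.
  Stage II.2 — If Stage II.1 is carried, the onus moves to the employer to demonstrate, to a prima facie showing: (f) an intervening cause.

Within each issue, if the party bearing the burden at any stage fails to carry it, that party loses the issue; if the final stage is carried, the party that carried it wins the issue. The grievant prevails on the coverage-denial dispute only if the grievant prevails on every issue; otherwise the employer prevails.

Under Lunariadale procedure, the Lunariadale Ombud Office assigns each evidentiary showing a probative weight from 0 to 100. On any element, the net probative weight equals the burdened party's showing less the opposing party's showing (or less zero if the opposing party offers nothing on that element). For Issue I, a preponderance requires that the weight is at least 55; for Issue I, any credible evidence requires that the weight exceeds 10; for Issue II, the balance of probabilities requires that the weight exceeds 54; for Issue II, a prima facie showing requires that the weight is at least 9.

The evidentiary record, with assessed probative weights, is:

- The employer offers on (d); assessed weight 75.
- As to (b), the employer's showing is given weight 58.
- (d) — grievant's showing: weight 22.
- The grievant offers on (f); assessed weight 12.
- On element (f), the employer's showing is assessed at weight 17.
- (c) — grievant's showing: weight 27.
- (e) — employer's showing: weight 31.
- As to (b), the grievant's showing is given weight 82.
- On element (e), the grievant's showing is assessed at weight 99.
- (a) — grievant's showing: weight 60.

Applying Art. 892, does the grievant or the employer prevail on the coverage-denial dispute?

— Issue I —
Stage I.1 (grievant, a preponderance, weight is at least 55): (a) 60 ≥ 55 — meets.
  Stage I.1 is satisfied; the grievant continues to bear the burden.
Stage I.2 (grievant, any credible evidence, weight exceeds 10): (b) net 82−58=24 > 10 — meets; (c) 27 > 10 — meets.
  All elements met. The burden passes to the employer.
Stage I.3 (employer, a preponderance, weight is at least 55): (d) net 75−22=53 < 55 — fails.
  The employer does not carry Stage I.3.
The grievant prevails on this issue.
— Issue II —
At Stage II.1 the grievant must meet the balance of probabilities (weight exceeds 54): on (e) the weight is 99 less the opposing 31 gives net 68, which does exceed 54, so (e) meets the standard.
  All elements met. The burden passes to the employer.
At Stage II.2 the employer must meet a prima facie showing (weight is at least 9): on (f) the weight is 17 less the opposing 12 gives net 5, < 9, so (f) does not meet the standard.
  Not every element is met, so the employer fails to carry Stage II.2.
The grievant prevails on this issue.
Per-issue: Issue I → grievant; Issue II → grievant. The grievant must prevail on every issue; overall, the grievant prevails.

grievant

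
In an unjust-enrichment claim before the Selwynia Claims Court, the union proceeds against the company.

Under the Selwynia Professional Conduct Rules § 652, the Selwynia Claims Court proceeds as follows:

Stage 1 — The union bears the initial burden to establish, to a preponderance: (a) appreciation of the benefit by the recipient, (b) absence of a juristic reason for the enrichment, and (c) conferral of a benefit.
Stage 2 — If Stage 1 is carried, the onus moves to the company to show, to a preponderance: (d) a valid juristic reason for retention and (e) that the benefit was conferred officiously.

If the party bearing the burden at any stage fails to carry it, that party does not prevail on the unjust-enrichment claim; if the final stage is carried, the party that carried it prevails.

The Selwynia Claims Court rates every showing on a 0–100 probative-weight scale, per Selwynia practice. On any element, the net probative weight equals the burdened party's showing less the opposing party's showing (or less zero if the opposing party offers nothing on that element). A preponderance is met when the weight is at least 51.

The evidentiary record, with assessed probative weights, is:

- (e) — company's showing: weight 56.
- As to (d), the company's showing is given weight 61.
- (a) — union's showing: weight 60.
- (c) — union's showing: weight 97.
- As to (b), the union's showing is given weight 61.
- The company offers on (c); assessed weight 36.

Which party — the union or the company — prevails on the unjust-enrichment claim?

Stage 1 (union, a preponderance, weight is at least 51): (a) 60 ≥ 51 — meets; (b) 61 ≥ 51 — meets; (c) net 97−36=61 ≥ 51 — meets.
  The union carries Stage 1; the company now bears the burden.
Stage 2 (company, a preponderance, weight is at least 51): (d) 61 ≥ 51 — meets; (e) 56 ≥ 51 — meets.
  All elements met at the final stage.
Every stage carried; the company prevails.

company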